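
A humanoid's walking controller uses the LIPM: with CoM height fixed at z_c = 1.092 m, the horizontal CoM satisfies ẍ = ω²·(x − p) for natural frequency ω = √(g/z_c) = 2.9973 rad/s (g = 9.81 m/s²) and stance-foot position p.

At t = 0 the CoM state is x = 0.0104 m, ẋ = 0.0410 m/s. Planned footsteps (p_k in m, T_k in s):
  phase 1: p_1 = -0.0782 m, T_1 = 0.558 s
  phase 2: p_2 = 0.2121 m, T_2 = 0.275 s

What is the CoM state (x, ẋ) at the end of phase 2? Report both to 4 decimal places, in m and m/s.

phase 1: p=-0.0782, T=0.558, ωT=1.672493, cosh=2.756604, sinh=2.568826; start (x,ẋ)=(0.010400, 0.041000) → end (x,ẋ)=(0.201174, 0.795200)
phase 2: p=0.2121, T=0.275, ωT=0.824258, cosh=1.359374, sinh=0.920813; start (x,ẋ)=(0.201174, 0.795200) → end (x,ẋ)=(0.441544, 1.050819)

x = 0.4415, ẋ = 1.0508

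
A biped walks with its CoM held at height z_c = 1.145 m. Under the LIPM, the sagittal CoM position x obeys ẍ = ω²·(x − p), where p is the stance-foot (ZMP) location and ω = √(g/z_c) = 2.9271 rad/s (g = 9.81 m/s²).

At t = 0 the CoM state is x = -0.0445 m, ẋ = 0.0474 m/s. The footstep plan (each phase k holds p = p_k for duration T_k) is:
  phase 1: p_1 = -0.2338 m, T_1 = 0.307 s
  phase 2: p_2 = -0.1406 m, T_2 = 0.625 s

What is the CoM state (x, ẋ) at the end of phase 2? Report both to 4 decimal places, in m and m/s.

x = 1.1396, ẋ = 3.7579

phase 1: p=-0.2338, T=0.307, ωT=0.898620, cosh=1.431671, sinh=1.024540; start (x,ẋ)=(-0.044500, 0.047400) → end (x,ẋ)=(0.053806, 0.635559)
phase 2: p=-0.1406, T=0.625, ωT=1.829437, cosh=3.195442, sinh=3.034939; start (x,ẋ)=(0.053806, 0.635559) → end (x,ẋ)=(1.139587, 3.757912)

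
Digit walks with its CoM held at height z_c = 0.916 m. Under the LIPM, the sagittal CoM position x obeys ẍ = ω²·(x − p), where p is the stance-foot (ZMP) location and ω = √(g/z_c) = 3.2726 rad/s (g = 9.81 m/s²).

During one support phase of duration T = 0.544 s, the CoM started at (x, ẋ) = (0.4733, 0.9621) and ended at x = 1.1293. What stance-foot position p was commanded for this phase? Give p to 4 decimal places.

p = 0.5665

ωT = 3.2726·0.544 = 1.780294; cosh(ωT) = 3.050095, sinh(ωT) = 2.881507
x(T) = p + (x₀−p)·cosh(ωT) + (ẋ₀/ω)·sinh(ωT) ⇒ p·(1 − cosh) = x(T) − x₀·cosh − (ẋ₀/ω)·sinh
numerator   = 1.1293 − (0.4733)·3.050095 − (0.9621/3.2726)·2.881507 = -1.161434
denominator = 1 − 3.050095 = -2.050095
p = -1.161434 / -2.050095 = 0.5665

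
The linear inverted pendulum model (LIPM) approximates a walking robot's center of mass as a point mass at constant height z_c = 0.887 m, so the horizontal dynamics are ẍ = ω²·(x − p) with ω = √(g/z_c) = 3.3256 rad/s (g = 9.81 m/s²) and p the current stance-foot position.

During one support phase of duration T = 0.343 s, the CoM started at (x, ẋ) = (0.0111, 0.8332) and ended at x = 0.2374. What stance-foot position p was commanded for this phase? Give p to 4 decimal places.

p = 0.1846

ωT = 3.3256·0.343 = 1.140681; cosh(ωT) = 1.724250, sinh(ωT) = 1.404648
x(T) = p + (x₀−p)·cosh(ωT) + (ẋ₀/ω)·sinh(ωT) ⇒ p·(1 − cosh) = x(T) − x₀·cosh − (ẋ₀/ω)·sinh
numerator   = 0.2374 − (0.0111)·1.724250 − (0.8332/3.3256)·1.404648 = -0.133661
denominator = 1 − 1.724250 = -0.724250
p = -0.133661 / -0.724250 = 0.1846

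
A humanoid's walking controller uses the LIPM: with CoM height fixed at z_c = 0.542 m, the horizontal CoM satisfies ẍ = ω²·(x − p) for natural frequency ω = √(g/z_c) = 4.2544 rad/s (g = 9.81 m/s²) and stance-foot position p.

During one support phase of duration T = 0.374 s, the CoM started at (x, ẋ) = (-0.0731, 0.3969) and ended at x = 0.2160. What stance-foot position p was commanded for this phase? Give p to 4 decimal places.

p = -0.1178

ωT = 4.2544·0.374 = 1.591146; cosh(ωT) = 2.556531, sinh(ωT) = 2.352839
x(T) = p + (x₀−p)·cosh(ωT) + (ẋ₀/ω)·sinh(ωT) ⇒ p·(1 − cosh) = x(T) − x₀·cosh − (ẋ₀/ω)·sinh
numerator   = 0.2160 − (-0.0731)·2.556531 − (0.3969/4.2544)·2.352839 = 0.183382
denominator = 1 − 2.556531 = -1.556531
p = 0.183382 / -1.556531 = -0.1178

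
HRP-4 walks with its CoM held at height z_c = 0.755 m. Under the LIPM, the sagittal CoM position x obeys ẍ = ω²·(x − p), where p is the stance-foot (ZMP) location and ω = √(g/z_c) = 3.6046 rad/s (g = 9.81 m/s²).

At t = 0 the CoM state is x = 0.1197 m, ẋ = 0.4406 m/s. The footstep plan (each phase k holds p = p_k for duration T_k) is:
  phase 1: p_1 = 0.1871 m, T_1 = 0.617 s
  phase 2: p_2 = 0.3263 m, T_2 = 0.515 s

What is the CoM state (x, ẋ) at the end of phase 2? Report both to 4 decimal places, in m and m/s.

phase 1: p=0.1871, T=0.617, ωT=2.224038, cosh=4.676379, sinh=4.568208; start (x,ẋ)=(0.119700, 0.440600) → end (x,ẋ)=(0.430296, 0.950566)
phase 2: p=0.3263, T=0.515, ωT=1.856369, cosh=3.278347, sinh=3.122108; start (x,ẋ)=(0.430296, 0.950566) → end (x,ẋ)=(1.490565, 4.286657)

x = 1.4906, ẋ = 4.2867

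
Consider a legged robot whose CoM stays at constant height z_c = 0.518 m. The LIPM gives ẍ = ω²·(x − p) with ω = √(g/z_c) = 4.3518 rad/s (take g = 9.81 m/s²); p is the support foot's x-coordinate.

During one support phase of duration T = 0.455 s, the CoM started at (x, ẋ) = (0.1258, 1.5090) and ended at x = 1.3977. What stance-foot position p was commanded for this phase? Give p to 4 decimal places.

p = 0.1109

ωT = 4.3518·0.455 = 1.980069; cosh(ωT) = 3.690651, sinh(ωT) = 3.552592
x(T) = p + (x₀−p)·cosh(ωT) + (ẋ₀/ω)·sinh(ωT) ⇒ p·(1 − cosh) = x(T) − x₀·cosh − (ẋ₀/ω)·sinh
numerator   = 1.3977 − (0.1258)·3.690651 − (1.5090/4.3518)·3.552592 = -0.298456
denominator = 1 − 3.690651 = -2.690651
p = -0.298456 / -2.690651 = 0.1109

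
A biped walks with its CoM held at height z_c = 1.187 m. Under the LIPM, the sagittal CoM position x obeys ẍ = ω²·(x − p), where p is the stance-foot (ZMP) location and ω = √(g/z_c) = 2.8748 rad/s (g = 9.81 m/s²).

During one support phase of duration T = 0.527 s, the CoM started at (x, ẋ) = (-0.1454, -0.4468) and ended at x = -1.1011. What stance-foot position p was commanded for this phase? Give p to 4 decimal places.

ωT = 2.8748·0.527 = 1.515020; cosh(ωT) = 2.384657, sinh(ωT) = 2.164853
x(T) = p + (x₀−p)·cosh(ωT) + (ẋ₀/ω)·sinh(ωT) ⇒ p·(1 − cosh) = x(T) − x₀·cosh − (ẋ₀/ω)·sinh
numerator   = -1.1011 − (-0.1454)·2.384657 − (-0.4468/2.8748)·2.164853 = -0.417910
denominator = 1 − 2.384657 = -1.384657
p = -0.417910 / -1.384657 = 0.3018

p = 0.3018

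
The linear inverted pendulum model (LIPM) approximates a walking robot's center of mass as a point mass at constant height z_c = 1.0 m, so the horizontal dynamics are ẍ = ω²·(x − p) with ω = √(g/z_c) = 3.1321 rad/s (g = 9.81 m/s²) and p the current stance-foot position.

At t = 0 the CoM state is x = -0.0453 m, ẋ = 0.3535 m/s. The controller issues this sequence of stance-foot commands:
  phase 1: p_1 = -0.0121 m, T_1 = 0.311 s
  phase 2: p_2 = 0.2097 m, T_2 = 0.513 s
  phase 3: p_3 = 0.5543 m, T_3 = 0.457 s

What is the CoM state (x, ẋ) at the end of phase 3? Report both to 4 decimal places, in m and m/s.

x = -0.3271, ẋ = -2.4611

phase 1: p=-0.0121, T=0.311, ωT=0.974083, cosh=1.513138, sinh=1.135600; start (x,ẋ)=(-0.045300, 0.353500) → end (x,ẋ)=(0.065832, 0.416808)
phase 2: p=0.2097, T=0.513, ωT=1.606767, cosh=2.593600, sinh=2.393065; start (x,ẋ)=(0.065832, 0.416808) → end (x,ẋ)=(0.155023, 0.002694)
phase 3: p=0.5543, T=0.457, ωT=1.431370, cosh=2.211704, sinh=1.972723; start (x,ẋ)=(0.155023, 0.002694) → end (x,ẋ)=(-0.327085, -2.461079)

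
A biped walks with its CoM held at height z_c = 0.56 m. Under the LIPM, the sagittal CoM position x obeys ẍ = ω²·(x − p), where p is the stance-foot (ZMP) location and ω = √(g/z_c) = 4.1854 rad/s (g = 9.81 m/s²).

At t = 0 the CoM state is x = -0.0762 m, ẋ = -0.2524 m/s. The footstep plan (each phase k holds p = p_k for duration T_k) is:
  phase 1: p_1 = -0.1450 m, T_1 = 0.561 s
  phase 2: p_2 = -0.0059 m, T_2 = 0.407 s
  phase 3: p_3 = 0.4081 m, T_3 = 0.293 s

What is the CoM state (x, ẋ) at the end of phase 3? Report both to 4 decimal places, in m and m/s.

x = -0.8316, ẋ = -4.6519

phase 1: p=-0.1450, T=0.561, ωT=2.348009, cosh=5.280139, sinh=5.184579; start (x,ẋ)=(-0.076200, -0.252400) → end (x,ẋ)=(-0.094382, 0.160221)
phase 2: p=-0.0059, T=0.407, ωT=1.703458, cosh=2.837480, sinh=2.655428; start (x,ẋ)=(-0.094382, 0.160221) → end (x,ẋ)=(-0.155313, -0.528765)
phase 3: p=0.4081, T=0.293, ωT=1.226322, cosh=1.851020, sinh=1.557650; start (x,ẋ)=(-0.155313, -0.528765) → end (x,ẋ)=(-0.831575, -4.651864)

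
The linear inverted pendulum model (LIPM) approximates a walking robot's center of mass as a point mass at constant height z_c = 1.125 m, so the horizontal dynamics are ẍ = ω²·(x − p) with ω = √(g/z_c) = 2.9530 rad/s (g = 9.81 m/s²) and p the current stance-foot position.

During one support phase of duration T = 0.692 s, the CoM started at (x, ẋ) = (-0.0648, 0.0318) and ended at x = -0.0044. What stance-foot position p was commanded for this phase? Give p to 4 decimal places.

ωT = 2.9530·0.692 = 2.043476; cosh(ωT) = 3.923483, sinh(ωT) = 3.793905
x(T) = p + (x₀−p)·cosh(ωT) + (ẋ₀/ω)·sinh(ωT) ⇒ p·(1 − cosh) = x(T) − x₀·cosh − (ẋ₀/ω)·sinh
numerator   = -0.0044 − (-0.0648)·3.923483 − (0.0318/2.9530)·3.793905 = 0.208986
denominator = 1 − 3.923483 = -2.923483
p = 0.208986 / -2.923483 = -0.0715

p = -0.0715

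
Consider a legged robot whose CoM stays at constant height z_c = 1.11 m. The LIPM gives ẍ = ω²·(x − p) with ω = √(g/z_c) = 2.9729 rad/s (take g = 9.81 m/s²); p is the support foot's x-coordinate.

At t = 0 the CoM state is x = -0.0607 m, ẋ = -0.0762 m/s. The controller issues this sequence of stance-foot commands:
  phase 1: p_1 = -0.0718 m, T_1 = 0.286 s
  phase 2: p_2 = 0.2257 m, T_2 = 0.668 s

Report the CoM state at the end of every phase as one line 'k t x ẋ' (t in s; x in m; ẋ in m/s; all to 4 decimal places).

phase 1: p=-0.0718, T=0.286, ωT=0.850249, cosh=1.383769, sinh=0.956461; start (x,ẋ)=(-0.060700, -0.076200) → end (x,ẋ)=(-0.080956, -0.073881)
phase 2: p=0.2257, T=0.668, ωT=1.985897, cosh=3.711419, sinh=3.574162; start (x,ẋ)=(-0.080956, -0.073881) → end (x,ẋ)=(-1.001251, -3.532612)

1 0.2860 -0.0810 -0.0739
2 0.9540 -1.0013 -3.5326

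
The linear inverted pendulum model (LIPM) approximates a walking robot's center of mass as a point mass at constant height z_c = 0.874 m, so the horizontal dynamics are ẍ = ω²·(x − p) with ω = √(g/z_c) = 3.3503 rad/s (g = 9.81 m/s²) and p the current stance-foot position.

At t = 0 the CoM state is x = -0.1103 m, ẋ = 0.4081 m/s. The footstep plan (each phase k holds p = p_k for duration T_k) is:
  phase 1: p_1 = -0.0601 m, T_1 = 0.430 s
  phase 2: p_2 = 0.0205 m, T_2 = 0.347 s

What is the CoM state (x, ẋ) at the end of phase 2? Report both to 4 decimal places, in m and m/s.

phase 1: p=-0.0601, T=0.430, ωT=1.440629, cosh=2.230065, sinh=1.993286; start (x,ẋ)=(-0.110300, 0.408100) → end (x,ẋ)=(0.070753, 0.574849)
phase 2: p=0.0205, T=0.347, ωT=1.162554, cosh=1.755389, sinh=1.442702; start (x,ẋ)=(0.070753, 0.574849) → end (x,ẋ)=(0.356254, 1.251980)

x = 0.3563, ẋ = 1.2520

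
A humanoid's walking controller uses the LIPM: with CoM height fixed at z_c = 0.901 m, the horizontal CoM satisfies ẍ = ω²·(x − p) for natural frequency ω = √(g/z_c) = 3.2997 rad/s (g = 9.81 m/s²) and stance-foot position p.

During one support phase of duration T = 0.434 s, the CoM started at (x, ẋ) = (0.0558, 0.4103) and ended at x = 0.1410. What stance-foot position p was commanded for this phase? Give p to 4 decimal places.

p = 0.1879

ωT = 3.2997·0.434 = 1.432070; cosh(ωT) = 2.213086, sinh(ωT) = 1.974272
x(T) = p + (x₀−p)·cosh(ωT) + (ẋ₀/ω)·sinh(ωT) ⇒ p·(1 − cosh) = x(T) − x₀·cosh − (ẋ₀/ω)·sinh
numerator   = 0.1410 − (0.0558)·2.213086 − (0.4103/3.2997)·1.974272 = -0.227980
denominator = 1 − 2.213086 = -1.213086
p = -0.227980 / -1.213086 = 0.1879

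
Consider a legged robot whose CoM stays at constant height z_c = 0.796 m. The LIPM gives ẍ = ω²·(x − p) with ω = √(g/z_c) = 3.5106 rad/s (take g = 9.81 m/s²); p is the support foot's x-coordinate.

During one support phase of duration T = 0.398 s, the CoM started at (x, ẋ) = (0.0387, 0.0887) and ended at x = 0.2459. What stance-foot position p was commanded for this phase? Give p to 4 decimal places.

p = -0.1003

ωT = 3.5106·0.398 = 1.397219; cosh(ωT) = 2.145611, sinh(ωT) = 1.898327
x(T) = p + (x₀−p)·cosh(ωT) + (ẋ₀/ω)·sinh(ωT) ⇒ p·(1 − cosh) = x(T) − x₀·cosh − (ẋ₀/ω)·sinh
numerator   = 0.2459 − (0.0387)·2.145611 − (0.0887/3.5106)·1.898327 = 0.114901
denominator = 1 − 2.145611 = -1.145611
p = 0.114901 / -1.145611 = -0.1003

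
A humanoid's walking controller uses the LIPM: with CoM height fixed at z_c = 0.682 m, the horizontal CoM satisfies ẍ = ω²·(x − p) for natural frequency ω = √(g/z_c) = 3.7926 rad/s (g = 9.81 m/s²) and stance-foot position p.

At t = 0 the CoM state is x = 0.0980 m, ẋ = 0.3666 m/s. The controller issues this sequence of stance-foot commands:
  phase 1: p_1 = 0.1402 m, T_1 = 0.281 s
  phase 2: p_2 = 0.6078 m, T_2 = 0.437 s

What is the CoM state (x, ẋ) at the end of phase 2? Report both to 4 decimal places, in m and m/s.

phase 1: p=0.1402, T=0.281, ωT=1.065721, cosh=1.623705, sinh=1.279225; start (x,ẋ)=(0.098000, 0.366600) → end (x,ẋ)=(0.195332, 0.390513)
phase 2: p=0.6078, T=0.437, ωT=1.657366, cosh=2.718059, sinh=2.527418; start (x,ẋ)=(0.195332, 0.390513) → end (x,ẋ)=(-0.253071, -2.892269)

x = -0.2531, ẋ = -2.8923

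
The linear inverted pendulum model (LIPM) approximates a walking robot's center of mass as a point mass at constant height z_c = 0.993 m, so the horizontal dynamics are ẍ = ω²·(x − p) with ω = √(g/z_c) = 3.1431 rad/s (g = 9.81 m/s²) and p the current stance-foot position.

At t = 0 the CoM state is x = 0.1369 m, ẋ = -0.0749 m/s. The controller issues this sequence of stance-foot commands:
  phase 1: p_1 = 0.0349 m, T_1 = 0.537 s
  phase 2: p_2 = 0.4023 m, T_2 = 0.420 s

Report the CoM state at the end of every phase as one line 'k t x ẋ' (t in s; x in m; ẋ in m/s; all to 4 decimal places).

1 0.5370 0.2579 0.6278
2 0.9570 0.4599 0.4700

phase 1: p=0.0349, T=0.537, ωT=1.687845, cosh=2.796365, sinh=2.611448; start (x,ẋ)=(0.136900, -0.074900) → end (x,ẋ)=(0.257899, 0.627772)
phase 2: p=0.4023, T=0.420, ωT=1.320102, cosh=2.005456, sinh=1.738348; start (x,ẋ)=(0.257899, 0.627772) → end (x,ẋ)=(0.459910, 0.469989)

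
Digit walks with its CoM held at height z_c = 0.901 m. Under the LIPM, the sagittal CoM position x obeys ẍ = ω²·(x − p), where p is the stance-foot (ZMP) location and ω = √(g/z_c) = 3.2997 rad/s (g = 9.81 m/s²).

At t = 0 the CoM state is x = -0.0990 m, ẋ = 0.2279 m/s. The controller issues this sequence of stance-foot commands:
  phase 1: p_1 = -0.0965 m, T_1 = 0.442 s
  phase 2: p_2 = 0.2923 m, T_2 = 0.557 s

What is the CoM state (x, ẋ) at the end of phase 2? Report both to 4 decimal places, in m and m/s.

phase 1: p=-0.0965, T=0.442, ωT=1.458467, cosh=2.265979, sinh=2.033386; start (x,ẋ)=(-0.099000, 0.227900) → end (x,ẋ)=(0.038275, 0.499643)
phase 2: p=0.2923, T=0.557, ωT=1.837933, cosh=3.221341, sinh=3.062195; start (x,ẋ)=(0.038275, 0.499643) → end (x,ẋ)=(-0.062323, -0.957235)

x = -0.0623, ẋ = -0.9572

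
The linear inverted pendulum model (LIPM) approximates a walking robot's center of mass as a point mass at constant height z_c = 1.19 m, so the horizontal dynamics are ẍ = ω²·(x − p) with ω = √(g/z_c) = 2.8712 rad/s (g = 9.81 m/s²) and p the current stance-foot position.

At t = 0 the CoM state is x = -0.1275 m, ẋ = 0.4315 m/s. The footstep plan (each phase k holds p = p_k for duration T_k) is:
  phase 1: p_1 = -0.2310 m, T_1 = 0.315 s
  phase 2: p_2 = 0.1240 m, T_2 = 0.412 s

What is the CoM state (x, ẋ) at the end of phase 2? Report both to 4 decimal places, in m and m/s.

phase 1: p=-0.2310, T=0.315, ωT=0.904428, cosh=1.437646, sinh=1.032873; start (x,ẋ)=(-0.127500, 0.431500) → end (x,ẋ)=(0.073022, 0.927282)
phase 2: p=0.1240, T=0.412, ωT=1.182934, cosh=1.785158, sinh=1.478780; start (x,ẋ)=(0.073022, 0.927282) → end (x,ẋ)=(0.510583, 1.438900)

x = 0.5106, ẋ = 1.4389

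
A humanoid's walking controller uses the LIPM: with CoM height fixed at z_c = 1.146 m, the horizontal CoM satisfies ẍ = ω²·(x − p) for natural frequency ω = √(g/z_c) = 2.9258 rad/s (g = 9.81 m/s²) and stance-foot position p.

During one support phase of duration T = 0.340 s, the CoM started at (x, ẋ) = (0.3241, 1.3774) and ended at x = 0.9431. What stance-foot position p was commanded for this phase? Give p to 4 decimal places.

p = 0.1946

ωT = 2.9258·0.340 = 0.994772; cosh(ωT) = 1.536958, sinh(ωT) = 1.167150
x(T) = p + (x₀−p)·cosh(ωT) + (ẋ₀/ω)·sinh(ωT) ⇒ p·(1 − cosh) = x(T) − x₀·cosh − (ẋ₀/ω)·sinh
numerator   = 0.9431 − (0.3241)·1.536958 − (1.3774/2.9258)·1.167150 = -0.104496
denominator = 1 − 1.536958 = -0.536958
p = -0.104496 / -0.536958 = 0.1946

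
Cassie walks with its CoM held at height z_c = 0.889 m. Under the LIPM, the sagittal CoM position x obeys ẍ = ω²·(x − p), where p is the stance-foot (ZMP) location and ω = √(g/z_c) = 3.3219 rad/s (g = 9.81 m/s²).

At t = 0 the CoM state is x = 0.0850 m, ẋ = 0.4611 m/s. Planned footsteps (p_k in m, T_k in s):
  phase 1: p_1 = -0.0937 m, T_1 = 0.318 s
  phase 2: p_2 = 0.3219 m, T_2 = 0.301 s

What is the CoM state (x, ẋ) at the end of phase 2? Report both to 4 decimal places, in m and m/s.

phase 1: p=-0.0937, T=0.318, ωT=1.056364, cosh=1.611807, sinh=1.264089; start (x,ẋ)=(0.085000, 0.461100) → end (x,ẋ)=(0.369793, 1.493597)
phase 2: p=0.3219, T=0.301, ωT=0.999892, cosh=1.542954, sinh=1.175034; start (x,ẋ)=(0.369793, 1.493597) → end (x,ẋ)=(0.924117, 2.491495)

x = 0.9241, ẋ = 2.4915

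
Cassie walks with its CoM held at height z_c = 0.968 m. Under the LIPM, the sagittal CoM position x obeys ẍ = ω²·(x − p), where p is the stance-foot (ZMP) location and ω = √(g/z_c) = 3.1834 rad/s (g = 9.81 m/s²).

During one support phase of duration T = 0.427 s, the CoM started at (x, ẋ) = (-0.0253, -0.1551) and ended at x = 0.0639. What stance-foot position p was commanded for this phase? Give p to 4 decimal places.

ωT = 3.1834·0.427 = 1.359312; cosh(ωT) = 2.075175, sinh(ωT) = 1.818338
x(T) = p + (x₀−p)·cosh(ωT) + (ẋ₀/ω)·sinh(ωT) ⇒ p·(1 − cosh) = x(T) − x₀·cosh − (ẋ₀/ω)·sinh
numerator   = 0.0639 − (-0.0253)·2.075175 − (-0.1551/3.1834)·1.818338 = 0.204994
denominator = 1 − 2.075175 = -1.075175
p = 0.204994 / -1.075175 = -0.1907

p = -0.1907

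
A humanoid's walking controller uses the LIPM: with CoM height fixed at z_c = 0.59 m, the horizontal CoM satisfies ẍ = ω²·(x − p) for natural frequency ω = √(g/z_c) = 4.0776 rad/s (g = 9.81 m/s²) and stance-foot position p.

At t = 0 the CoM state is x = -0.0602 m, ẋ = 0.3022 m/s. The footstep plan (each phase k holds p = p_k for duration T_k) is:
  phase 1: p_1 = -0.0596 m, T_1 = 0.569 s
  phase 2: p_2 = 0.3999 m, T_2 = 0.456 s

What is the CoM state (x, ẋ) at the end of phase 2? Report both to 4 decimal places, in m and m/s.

x = 1.2901, ẋ = 3.9263

phase 1: p=-0.0596, T=0.569, ωT=2.320154, cosh=5.137752, sinh=5.039494; start (x,ẋ)=(-0.060200, 0.302200) → end (x,ẋ)=(0.310805, 1.540299)
phase 2: p=0.3999, T=0.456, ωT=1.859386, cosh=3.287780, sinh=3.132011; start (x,ẋ)=(0.310805, 1.540299) → end (x,ẋ)=(1.290083, 3.926330)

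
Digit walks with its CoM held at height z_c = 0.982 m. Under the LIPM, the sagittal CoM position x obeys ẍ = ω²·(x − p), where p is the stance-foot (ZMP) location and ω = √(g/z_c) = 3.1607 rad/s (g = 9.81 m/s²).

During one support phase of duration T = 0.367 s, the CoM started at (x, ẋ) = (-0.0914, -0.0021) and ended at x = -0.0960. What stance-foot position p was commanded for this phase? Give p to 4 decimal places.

ωT = 3.1607·0.367 = 1.159977; cosh(ωT) = 1.751677, sinh(ωT) = 1.438183
x(T) = p + (x₀−p)·cosh(ωT) + (ẋ₀/ω)·sinh(ωT) ⇒ p·(1 − cosh) = x(T) − x₀·cosh − (ẋ₀/ω)·sinh
numerator   = -0.0960 − (-0.0914)·1.751677 − (-0.0021/3.1607)·1.438183 = 0.065059
denominator = 1 − 1.751677 = -0.751677
p = 0.065059 / -0.751677 = -0.0866

p = -0.0866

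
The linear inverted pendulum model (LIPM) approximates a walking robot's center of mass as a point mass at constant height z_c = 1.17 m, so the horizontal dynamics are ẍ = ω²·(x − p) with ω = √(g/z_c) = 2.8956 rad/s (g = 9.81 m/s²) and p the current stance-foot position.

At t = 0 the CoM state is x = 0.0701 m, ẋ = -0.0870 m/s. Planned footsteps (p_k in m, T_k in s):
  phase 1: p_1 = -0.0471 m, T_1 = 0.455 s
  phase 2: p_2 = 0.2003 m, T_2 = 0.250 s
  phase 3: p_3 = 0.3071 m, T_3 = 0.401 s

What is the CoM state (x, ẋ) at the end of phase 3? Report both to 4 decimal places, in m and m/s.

phase 1: p=-0.0471, T=0.455, ωT=1.317498, cosh=2.000936, sinh=1.733131; start (x,ẋ)=(0.070100, -0.087000) → end (x,ẋ)=(0.135337, 0.414082)
phase 2: p=0.2003, T=0.250, ωT=0.723900, cosh=1.273659, sinh=0.788802; start (x,ẋ)=(0.135337, 0.414082) → end (x,ẋ)=(0.230360, 0.379019)
phase 3: p=0.3071, T=0.401, ωT=1.161136, cosh=1.753344, sinh=1.440214; start (x,ẋ)=(0.230360, 0.379019) → end (x,ẋ)=(0.361066, 0.344526)

x = 0.3611, ẋ = 0.3445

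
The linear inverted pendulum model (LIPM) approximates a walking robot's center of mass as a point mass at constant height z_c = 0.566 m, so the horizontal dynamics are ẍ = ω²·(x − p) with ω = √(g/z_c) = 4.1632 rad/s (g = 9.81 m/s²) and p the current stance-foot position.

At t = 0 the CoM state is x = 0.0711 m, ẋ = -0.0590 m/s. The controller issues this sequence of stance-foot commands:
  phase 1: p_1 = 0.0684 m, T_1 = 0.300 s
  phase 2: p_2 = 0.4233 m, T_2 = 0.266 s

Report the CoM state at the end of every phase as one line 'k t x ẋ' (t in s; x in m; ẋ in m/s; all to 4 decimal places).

1 0.3000 0.0508 -0.0933
2 0.5660 -0.2321 -2.2471

phase 1: p=0.0684, T=0.300, ωT=1.248960, cosh=1.886759, sinh=1.599956; start (x,ẋ)=(0.071100, -0.059000) → end (x,ẋ)=(0.050820, -0.093334)
phase 2: p=0.4233, T=0.266, ωT=1.107411, cosh=1.678463, sinh=1.348050; start (x,ẋ)=(0.050820, -0.093334) → end (x,ẋ)=(-0.232116, -2.247091)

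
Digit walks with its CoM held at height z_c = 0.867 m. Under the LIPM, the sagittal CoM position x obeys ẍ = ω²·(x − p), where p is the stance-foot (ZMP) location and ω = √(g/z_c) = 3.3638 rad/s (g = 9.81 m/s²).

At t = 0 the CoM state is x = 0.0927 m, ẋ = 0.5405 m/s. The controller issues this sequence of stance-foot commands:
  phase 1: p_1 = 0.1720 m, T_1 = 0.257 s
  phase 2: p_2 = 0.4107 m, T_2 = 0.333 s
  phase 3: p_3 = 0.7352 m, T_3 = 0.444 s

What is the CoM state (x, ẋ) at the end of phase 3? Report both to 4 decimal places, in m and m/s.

phase 1: p=0.1720, T=0.257, ωT=0.864497, cosh=1.397537, sinh=0.976274; start (x,ẋ)=(0.092700, 0.540500) → end (x,ẋ)=(0.218044, 0.494949)
phase 2: p=0.4107, T=0.333, ωT=1.120145, cosh=1.695766, sinh=1.369534; start (x,ẋ)=(0.218044, 0.494949) → end (x,ẋ)=(0.285514, -0.048217)
phase 3: p=0.7352, T=0.444, ωT=1.493527, cosh=2.338676, sinh=2.114097; start (x,ẋ)=(0.285514, -0.048217) → end (x,ẋ)=(-0.346774, -3.310662)

x = -0.3468, ẋ = -3.3107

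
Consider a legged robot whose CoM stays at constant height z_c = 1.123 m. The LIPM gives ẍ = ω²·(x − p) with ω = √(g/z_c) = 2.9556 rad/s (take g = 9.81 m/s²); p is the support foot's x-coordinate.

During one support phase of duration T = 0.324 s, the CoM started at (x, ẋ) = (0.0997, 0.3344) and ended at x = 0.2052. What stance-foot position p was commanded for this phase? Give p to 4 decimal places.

p = 0.1405

ωT = 2.9556·0.324 = 0.957614; cosh(ωT) = 1.494640, sinh(ωT) = 1.110833
x(T) = p + (x₀−p)·cosh(ωT) + (ẋ₀/ω)·sinh(ωT) ⇒ p·(1 − cosh) = x(T) − x₀·cosh − (ẋ₀/ω)·sinh
numerator   = 0.2052 − (0.0997)·1.494640 − (0.3344/2.9556)·1.110833 = -0.069497
denominator = 1 − 1.494640 = -0.494640
p = -0.069497 / -0.494640 = 0.1405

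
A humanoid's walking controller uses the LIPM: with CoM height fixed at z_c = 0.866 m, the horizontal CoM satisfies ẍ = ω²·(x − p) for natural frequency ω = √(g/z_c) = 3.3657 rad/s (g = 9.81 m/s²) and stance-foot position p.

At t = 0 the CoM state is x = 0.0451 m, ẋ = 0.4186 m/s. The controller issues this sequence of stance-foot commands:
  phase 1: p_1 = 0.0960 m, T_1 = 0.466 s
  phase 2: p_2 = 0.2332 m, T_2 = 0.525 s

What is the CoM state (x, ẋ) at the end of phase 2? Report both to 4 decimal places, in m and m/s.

phase 1: p=0.0960, T=0.466, ωT=1.568416, cosh=2.503708, sinh=2.295333; start (x,ẋ)=(0.045100, 0.418600) → end (x,ẋ)=(0.254037, 0.654829)
phase 2: p=0.2332, T=0.525, ωT=1.766992, cosh=3.012035, sinh=2.841189; start (x,ẋ)=(0.254037, 0.654829) → end (x,ẋ)=(0.848743, 2.171626)

x = 0.8487, ẋ = 2.1716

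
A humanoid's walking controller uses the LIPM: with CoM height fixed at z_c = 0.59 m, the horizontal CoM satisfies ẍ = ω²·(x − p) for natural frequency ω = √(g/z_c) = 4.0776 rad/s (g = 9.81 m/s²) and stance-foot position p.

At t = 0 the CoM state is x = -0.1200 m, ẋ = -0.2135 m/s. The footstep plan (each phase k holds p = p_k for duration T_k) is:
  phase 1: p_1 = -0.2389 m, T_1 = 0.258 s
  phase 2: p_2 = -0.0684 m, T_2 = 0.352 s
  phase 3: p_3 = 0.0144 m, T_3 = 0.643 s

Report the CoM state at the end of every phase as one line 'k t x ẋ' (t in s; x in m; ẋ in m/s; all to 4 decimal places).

phase 1: p=-0.2389, T=0.258, ωT=1.052021, cosh=1.606332, sinh=1.257100; start (x,ẋ)=(-0.120000, -0.213500) → end (x,ẋ)=(-0.113728, 0.266524)
phase 2: p=-0.0684, T=0.352, ωT=1.435315, cosh=2.219505, sinh=1.981464; start (x,ẋ)=(-0.113728, 0.266524) → end (x,ẋ)=(-0.039491, 0.225318)
phase 3: p=0.0144, T=0.643, ωT=2.621897, cosh=6.917234, sinh=6.844569; start (x,ẋ)=(-0.039491, 0.225318) → end (x,ẋ)=(0.019835, 0.054502)

1 0.2580 -0.1137 0.2665
2 0.6100 -0.0395 0.2253
3 1.2530 0.0198 0.0545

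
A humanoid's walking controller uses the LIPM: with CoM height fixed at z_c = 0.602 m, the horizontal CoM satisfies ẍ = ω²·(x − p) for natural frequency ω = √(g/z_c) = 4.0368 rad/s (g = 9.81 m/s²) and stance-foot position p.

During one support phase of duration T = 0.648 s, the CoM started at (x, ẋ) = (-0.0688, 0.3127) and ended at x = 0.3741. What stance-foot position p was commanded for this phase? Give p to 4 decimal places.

p = -0.0545

ωT = 4.0368·0.648 = 2.615846; cosh(ωT) = 6.875948, sinh(ωT) = 6.802842
x(T) = p + (x₀−p)·cosh(ωT) + (ẋ₀/ω)·sinh(ωT) ⇒ p·(1 − cosh) = x(T) − x₀·cosh − (ẋ₀/ω)·sinh
numerator   = 0.3741 − (-0.0688)·6.875948 − (0.3127/4.0368)·6.802842 = 0.320201
denominator = 1 − 6.875948 = -5.875948
p = 0.320201 / -5.875948 = -0.0545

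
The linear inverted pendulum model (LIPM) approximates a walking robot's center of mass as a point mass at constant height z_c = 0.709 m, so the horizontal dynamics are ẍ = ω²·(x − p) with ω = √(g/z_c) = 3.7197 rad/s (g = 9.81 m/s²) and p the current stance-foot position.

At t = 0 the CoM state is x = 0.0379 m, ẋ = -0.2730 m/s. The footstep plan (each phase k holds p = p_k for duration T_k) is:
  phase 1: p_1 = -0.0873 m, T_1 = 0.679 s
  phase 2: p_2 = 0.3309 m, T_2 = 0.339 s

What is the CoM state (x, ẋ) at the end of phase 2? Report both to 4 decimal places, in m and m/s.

phase 1: p=-0.0873, T=0.679, ωT=2.525676, cosh=6.289675, sinh=6.209671; start (x,ẋ)=(0.037900, -0.273000) → end (x,ẋ)=(0.244421, 1.174802)
phase 2: p=0.3309, T=0.339, ωT=1.260978, cosh=1.906124, sinh=1.622748; start (x,ẋ)=(0.244421, 1.174802) → end (x,ẋ)=(0.678577, 1.717320)

x = 0.6786, ẋ = 1.7173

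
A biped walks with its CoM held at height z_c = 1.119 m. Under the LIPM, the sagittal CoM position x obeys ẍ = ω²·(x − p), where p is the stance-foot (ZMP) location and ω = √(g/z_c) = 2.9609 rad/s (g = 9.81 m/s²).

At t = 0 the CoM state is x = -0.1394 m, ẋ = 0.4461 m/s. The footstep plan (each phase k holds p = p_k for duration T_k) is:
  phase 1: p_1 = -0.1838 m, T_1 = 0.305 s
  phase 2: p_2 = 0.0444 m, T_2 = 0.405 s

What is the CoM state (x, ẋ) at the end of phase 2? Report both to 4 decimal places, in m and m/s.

x = 0.4233, ẋ = 1.3639

phase 1: p=-0.1838, T=0.305, ωT=0.903075, cosh=1.436249, sinh=1.030928; start (x,ẋ)=(-0.139400, 0.446100) → end (x,ẋ)=(0.035293, 0.776241)
phase 2: p=0.0444, T=0.405, ωT=1.199165, cosh=1.809395, sinh=1.507949; start (x,ẋ)=(0.035293, 0.776241) → end (x,ẋ)=(0.423251, 1.363863)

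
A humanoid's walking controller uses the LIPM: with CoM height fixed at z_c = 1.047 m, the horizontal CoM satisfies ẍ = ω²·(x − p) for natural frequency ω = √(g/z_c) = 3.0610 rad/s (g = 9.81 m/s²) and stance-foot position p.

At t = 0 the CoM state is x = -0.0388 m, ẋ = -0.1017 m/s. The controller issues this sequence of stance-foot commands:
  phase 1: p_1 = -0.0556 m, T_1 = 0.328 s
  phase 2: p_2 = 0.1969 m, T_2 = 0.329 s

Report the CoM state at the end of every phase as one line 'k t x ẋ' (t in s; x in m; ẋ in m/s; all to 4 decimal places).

phase 1: p=-0.0556, T=0.328, ωT=1.004008, cosh=1.547803, sinh=1.181395; start (x,ẋ)=(-0.038800, -0.101700) → end (x,ẋ)=(-0.068848, -0.096659)
phase 2: p=0.1969, T=0.329, ωT=1.007069, cosh=1.551427, sinh=1.186139; start (x,ẋ)=(-0.068848, -0.096659) → end (x,ẋ)=(-0.252844, -1.114829)

1 0.3280 -0.0688 -0.0967
2 0.6570 -0.2528 -1.1148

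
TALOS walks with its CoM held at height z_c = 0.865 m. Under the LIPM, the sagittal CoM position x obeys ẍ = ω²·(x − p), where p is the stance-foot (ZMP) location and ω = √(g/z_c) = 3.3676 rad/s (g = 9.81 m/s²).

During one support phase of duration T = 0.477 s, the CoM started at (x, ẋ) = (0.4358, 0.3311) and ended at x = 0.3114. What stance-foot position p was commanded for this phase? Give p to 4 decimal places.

ωT = 3.3676·0.477 = 1.606345; cosh(ωT) = 2.592590, sinh(ωT) = 2.391970
x(T) = p + (x₀−p)·cosh(ωT) + (ẋ₀/ω)·sinh(ωT) ⇒ p·(1 − cosh) = x(T) − x₀·cosh − (ẋ₀/ω)·sinh
numerator   = 0.3114 − (0.4358)·2.592590 − (0.3311/3.3676)·2.391970 = -1.053627
denominator = 1 − 2.592590 = -1.592590
p = -1.053627 / -1.592590 = 0.6616

p = 0.6616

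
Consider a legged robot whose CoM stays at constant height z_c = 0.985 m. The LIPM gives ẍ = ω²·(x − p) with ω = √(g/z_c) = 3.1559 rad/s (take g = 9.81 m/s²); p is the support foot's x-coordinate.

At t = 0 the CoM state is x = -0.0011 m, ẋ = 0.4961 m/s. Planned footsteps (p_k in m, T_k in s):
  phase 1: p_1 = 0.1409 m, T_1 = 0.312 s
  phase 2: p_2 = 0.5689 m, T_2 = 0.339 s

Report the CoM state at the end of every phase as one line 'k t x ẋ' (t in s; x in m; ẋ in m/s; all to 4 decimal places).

1 0.3120 0.1054 0.2406
2 0.6510 -0.0882 -1.4893

phase 1: p=0.1409, T=0.312, ωT=0.984641, cosh=1.525212, sinh=1.151638; start (x,ẋ)=(-0.001100, 0.496100) → end (x,ẋ)=(0.105355, 0.240565)
phase 2: p=0.5689, T=0.339, ωT=1.069850, cosh=1.629001, sinh=1.285941; start (x,ẋ)=(0.105355, 0.240565) → end (x,ẋ)=(-0.088192, -1.489326)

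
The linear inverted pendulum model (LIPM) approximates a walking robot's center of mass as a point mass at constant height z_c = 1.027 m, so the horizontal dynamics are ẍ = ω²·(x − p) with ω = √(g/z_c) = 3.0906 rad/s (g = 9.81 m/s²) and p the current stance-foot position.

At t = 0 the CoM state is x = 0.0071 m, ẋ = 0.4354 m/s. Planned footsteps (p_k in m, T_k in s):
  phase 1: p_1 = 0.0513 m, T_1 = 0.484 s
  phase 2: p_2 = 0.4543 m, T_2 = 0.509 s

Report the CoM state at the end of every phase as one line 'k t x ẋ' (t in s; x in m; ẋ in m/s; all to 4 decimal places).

phase 1: p=0.0513, T=0.484, ωT=1.495850, cosh=2.343594, sinh=2.119536; start (x,ẋ)=(0.007100, 0.435400) → end (x,ẋ)=(0.246311, 0.730863)
phase 2: p=0.4543, T=0.509, ωT=1.573115, cosh=2.514522, sinh=2.307124; start (x,ẋ)=(0.246311, 0.730863) → end (x,ẋ)=(0.476894, 0.354725)

1 0.4840 0.2463 0.7309
2 0.9930 0.4769 0.3547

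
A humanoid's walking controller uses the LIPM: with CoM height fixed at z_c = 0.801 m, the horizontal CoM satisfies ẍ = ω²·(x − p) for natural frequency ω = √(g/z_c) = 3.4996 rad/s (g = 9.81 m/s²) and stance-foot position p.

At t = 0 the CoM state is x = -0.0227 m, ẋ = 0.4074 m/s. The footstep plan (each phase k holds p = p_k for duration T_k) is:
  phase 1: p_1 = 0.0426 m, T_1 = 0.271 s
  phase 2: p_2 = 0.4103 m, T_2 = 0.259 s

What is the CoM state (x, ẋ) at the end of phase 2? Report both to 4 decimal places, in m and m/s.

phase 1: p=0.0426, T=0.271, ωT=0.948392, cosh=1.484459, sinh=1.097095; start (x,ẋ)=(-0.022700, 0.407400) → end (x,ẋ)=(0.073381, 0.354056)
phase 2: p=0.4103, T=0.259, ωT=0.906396, cosh=1.439682, sinh=1.035704; start (x,ẋ)=(0.073381, 0.354056) → end (x,ẋ)=(0.030027, -0.711451)

x = 0.0300, ẋ = -0.7115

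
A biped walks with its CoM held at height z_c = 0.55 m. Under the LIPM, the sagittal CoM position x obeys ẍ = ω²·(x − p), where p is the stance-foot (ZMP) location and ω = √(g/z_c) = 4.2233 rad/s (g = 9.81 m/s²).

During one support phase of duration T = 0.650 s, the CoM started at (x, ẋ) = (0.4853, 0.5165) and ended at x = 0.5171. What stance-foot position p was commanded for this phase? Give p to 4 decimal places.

ωT = 4.2233·0.650 = 2.745145; cosh(ωT) = 7.815555, sinh(ωT) = 7.751316
x(T) = p + (x₀−p)·cosh(ωT) + (ẋ₀/ω)·sinh(ωT) ⇒ p·(1 − cosh) = x(T) − x₀·cosh − (ẋ₀/ω)·sinh
numerator   = 0.5171 − (0.4853)·7.815555 − (0.5165/4.2233)·7.751316 = -4.223757
denominator = 1 − 7.815555 = -6.815555
p = -4.223757 / -6.815555 = 0.6197

p = 0.6197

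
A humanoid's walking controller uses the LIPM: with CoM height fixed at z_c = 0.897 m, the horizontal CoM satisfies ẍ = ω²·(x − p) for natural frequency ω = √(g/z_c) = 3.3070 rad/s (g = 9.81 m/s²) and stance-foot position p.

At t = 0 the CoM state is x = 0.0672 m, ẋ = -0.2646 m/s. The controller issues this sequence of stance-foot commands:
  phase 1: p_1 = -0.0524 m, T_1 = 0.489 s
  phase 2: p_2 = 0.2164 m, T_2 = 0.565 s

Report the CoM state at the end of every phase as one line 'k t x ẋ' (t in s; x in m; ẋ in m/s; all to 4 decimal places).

1 0.4890 0.0671 0.2643
2 1.0540 -0.0259 -0.6842

phase 1: p=-0.0524, T=0.489, ωT=1.617123, cosh=2.618521, sinh=2.420052; start (x,ẋ)=(0.067200, -0.264600) → end (x,ẋ)=(0.067142, 0.264312)
phase 2: p=0.2164, T=0.565, ωT=1.868455, cosh=3.316321, sinh=3.161959; start (x,ẋ)=(0.067142, 0.264312) → end (x,ẋ)=(-0.025869, -0.684192)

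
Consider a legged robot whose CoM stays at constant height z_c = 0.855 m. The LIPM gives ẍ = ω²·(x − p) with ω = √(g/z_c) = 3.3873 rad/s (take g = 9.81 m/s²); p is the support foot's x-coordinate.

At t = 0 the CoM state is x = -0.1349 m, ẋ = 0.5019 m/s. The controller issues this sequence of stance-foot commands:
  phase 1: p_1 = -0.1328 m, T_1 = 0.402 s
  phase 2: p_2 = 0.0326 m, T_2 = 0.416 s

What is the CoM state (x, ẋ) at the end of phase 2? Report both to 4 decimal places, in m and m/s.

x = 0.8357, ẋ = 2.8893

phase 1: p=-0.1328, T=0.402, ωT=1.361695, cosh=2.079514, sinh=1.823288; start (x,ẋ)=(-0.134900, 0.501900) → end (x,ẋ)=(0.132992, 1.030738)
phase 2: p=0.0326, T=0.416, ωT=1.409117, cosh=2.168349, sinh=1.923990; start (x,ẋ)=(0.132992, 1.030738) → end (x,ẋ)=(0.835745, 2.889266)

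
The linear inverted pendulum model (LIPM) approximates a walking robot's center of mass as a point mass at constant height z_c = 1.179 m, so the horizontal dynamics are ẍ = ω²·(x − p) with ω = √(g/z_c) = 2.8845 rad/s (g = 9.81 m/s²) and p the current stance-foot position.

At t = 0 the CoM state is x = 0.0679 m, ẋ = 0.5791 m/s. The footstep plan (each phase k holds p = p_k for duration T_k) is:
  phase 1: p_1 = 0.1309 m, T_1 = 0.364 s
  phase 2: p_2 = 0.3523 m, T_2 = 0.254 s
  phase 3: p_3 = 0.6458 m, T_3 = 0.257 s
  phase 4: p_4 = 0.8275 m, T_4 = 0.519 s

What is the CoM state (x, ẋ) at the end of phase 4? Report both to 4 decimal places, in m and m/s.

x = 0.6819, ẋ = -0.1661

phase 1: p=0.1309, T=0.364, ωT=1.049958, cosh=1.603742, sinh=1.253789; start (x,ẋ)=(0.067900, 0.579100) → end (x,ẋ)=(0.281578, 0.700884)
phase 2: p=0.3523, T=0.254, ωT=0.732663, cosh=1.280621, sinh=0.799993; start (x,ẋ)=(0.281578, 0.700884) → end (x,ẋ)=(0.456117, 0.734371)
phase 3: p=0.6458, T=0.257, ωT=0.741317, cosh=1.287591, sinh=0.811105; start (x,ẋ)=(0.456117, 0.734371) → end (x,ẋ)=(0.608067, 0.501781)
phase 4: p=0.8275, T=0.519, ωT=1.497056, cosh=2.346150, sinh=2.122362; start (x,ẋ)=(0.608067, 0.501781) → end (x,ẋ)=(0.681878, -0.166107)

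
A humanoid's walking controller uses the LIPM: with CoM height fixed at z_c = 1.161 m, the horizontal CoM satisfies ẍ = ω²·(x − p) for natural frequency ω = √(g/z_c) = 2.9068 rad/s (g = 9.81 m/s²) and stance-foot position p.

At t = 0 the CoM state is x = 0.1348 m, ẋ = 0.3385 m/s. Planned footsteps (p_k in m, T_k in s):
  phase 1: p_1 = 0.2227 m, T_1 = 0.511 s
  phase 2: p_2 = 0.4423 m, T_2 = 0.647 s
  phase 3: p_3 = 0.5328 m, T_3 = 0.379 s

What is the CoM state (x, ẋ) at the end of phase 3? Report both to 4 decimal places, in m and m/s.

phase 1: p=0.2227, T=0.511, ωT=1.485375, cosh=2.321519, sinh=2.095101; start (x,ẋ)=(0.134800, 0.338500) → end (x,ẋ)=(0.262615, 0.250520)
phase 2: p=0.4423, T=0.647, ωT=1.880700, cosh=3.355287, sinh=3.202804; start (x,ẋ)=(0.262615, 0.250520) → end (x,ẋ)=(0.115437, -0.832283)
phase 3: p=0.5328, T=0.379, ωT=1.101677, cosh=1.670761, sinh=1.338448; start (x,ẋ)=(0.115437, -0.832283) → end (x,ẋ)=(-0.547743, -3.014340)

x = -0.5477, ẋ = -3.0143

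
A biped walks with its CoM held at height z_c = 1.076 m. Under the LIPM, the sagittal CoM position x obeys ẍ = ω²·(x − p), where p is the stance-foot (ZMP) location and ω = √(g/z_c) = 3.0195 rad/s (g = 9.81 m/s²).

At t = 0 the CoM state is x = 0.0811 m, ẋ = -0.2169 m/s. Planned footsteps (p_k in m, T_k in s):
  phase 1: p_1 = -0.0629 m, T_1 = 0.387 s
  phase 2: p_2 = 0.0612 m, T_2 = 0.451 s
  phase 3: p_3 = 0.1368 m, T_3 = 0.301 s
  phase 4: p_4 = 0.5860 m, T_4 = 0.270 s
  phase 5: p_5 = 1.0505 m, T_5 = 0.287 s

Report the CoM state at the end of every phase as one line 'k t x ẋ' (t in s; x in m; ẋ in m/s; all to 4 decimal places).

phase 1: p=-0.0629, T=0.387, ωT=1.168546, cosh=1.764066, sinh=1.453247; start (x,ẋ)=(0.081100, -0.216900) → end (x,ẋ)=(0.086734, 0.249258)
phase 2: p=0.0612, T=0.451, ωT=1.361795, cosh=2.079696, sinh=1.823495; start (x,ẋ)=(0.086734, 0.249258) → end (x,ẋ)=(0.264832, 0.658973)
phase 3: p=0.1368, T=0.301, ωT=0.908869, cosh=1.442248, sinh=1.039268; start (x,ẋ)=(0.264832, 0.658973) → end (x,ẋ)=(0.548262, 1.352174)
phase 4: p=0.5860, T=0.270, ωT=0.815265, cosh=1.351148, sinh=0.908626; start (x,ẋ)=(0.548262, 1.352174) → end (x,ẋ)=(0.941906, 1.723451)
phase 5: p=1.0505, T=0.287, ωT=0.866596, cosh=1.399590, sinh=0.979210; start (x,ẋ)=(0.941906, 1.723451) → end (x,ẋ)=(1.457421, 2.091043)

1 0.3870 0.0867 0.2493
2 0.8380 0.2648 0.6590
3 1.1390 0.5483 1.3522
4 1.4090 0.9419 1.7235
5 1.6960 1.4574 2.0910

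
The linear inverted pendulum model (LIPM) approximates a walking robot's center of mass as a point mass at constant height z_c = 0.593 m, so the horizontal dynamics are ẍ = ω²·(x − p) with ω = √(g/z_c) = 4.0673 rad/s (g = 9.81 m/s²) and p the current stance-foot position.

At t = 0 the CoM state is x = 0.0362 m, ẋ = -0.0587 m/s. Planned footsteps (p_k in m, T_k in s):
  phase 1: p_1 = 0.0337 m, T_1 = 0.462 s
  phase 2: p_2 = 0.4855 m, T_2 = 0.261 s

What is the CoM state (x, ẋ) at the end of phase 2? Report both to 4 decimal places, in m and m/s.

x = -0.3582, ẋ = -2.7995

phase 1: p=0.0337, T=0.462, ωT=1.879093, cosh=3.350145, sinh=3.197416; start (x,ẋ)=(0.036200, -0.058700) → end (x,ẋ)=(-0.004070, -0.164141)
phase 2: p=0.4855, T=0.261, ωT=1.061565, cosh=1.618403, sinh=1.272489; start (x,ẋ)=(-0.004070, -0.164141) → end (x,ẋ)=(-0.358175, -2.799465)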